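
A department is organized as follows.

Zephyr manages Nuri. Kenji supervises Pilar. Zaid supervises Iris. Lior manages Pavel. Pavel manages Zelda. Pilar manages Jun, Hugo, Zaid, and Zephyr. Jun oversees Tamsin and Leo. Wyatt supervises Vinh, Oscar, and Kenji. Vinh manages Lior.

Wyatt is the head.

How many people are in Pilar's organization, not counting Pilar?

Pilar directly manages Jun, Hugo, Zaid, Zephyr. Under Jun: Leo, Tamsin (2). Hugo has no reports. Under Zaid: Iris (1). Under Zephyr: Nuri (1). So Pilar's organization is 4 direct reports plus everyone under them: 3 + 1 + 2 + 2 = 8.

8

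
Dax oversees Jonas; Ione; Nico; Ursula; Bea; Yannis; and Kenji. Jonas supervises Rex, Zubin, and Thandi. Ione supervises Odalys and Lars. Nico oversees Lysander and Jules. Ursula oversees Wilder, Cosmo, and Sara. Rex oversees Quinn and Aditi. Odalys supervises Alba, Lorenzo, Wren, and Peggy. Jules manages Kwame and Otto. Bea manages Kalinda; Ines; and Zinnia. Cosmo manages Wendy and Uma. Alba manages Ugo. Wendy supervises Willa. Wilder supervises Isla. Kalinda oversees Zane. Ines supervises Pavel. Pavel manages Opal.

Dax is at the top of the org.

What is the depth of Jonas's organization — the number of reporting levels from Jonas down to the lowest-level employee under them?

2

The longest chain under Jonas runs Jonas → Rex → Aditi, which is 2 levels below Jonas.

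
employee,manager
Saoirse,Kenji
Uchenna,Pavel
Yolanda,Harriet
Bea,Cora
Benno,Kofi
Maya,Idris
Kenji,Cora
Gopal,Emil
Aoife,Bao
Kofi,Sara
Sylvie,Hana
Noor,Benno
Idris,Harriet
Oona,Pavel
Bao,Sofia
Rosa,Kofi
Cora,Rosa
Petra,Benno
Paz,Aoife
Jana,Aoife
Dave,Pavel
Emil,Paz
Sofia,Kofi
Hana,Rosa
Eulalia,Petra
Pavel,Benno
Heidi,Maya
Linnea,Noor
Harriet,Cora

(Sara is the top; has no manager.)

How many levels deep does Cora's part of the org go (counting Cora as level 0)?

4

The longest chain under Cora runs Cora → Harriet → Idris → Maya → Heidi, which is 4 levels below Cora.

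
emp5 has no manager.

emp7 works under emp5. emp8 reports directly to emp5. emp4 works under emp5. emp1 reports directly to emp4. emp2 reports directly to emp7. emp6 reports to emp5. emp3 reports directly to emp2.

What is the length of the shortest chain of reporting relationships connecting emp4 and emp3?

emp4 is 1 level below emp5, and emp3 is 3 levels below emp5 (their lowest common manager). The shortest path runs up from emp4 to emp5 and back down to emp3: 1 + 3 = 4 links.

4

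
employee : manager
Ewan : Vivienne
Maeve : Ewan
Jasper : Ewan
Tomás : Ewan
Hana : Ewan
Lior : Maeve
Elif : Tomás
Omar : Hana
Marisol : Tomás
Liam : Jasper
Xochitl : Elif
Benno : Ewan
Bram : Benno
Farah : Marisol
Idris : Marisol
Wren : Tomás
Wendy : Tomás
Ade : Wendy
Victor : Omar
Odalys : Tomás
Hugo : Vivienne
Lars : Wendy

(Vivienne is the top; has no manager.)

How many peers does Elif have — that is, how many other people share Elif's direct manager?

Elif reports to Tomás. Tomás's other direct reports are Marisol, Wren, Wendy, Odalys — 4 peers.

4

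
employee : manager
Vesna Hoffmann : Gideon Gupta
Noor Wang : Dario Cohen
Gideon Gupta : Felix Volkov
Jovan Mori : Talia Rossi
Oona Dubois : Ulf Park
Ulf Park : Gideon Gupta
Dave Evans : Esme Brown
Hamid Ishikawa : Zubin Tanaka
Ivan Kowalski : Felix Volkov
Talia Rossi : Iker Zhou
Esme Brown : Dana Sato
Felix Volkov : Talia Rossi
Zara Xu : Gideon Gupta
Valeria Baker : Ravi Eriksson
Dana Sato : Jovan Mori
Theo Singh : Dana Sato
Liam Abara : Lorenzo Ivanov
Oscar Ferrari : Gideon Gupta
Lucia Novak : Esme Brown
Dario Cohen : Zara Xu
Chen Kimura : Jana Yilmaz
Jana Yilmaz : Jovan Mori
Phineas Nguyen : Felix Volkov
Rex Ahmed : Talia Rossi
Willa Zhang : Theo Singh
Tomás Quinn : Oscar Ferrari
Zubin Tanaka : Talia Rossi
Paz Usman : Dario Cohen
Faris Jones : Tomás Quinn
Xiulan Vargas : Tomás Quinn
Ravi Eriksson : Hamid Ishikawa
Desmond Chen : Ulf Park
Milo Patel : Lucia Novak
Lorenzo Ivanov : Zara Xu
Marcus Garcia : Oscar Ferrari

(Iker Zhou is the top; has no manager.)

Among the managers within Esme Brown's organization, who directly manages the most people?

Esme Brown

Direct-report counts within Esme Brown's organization: Esme Brown has 2; Lucia Novak has 1. The largest is 2, held by Esme Brown.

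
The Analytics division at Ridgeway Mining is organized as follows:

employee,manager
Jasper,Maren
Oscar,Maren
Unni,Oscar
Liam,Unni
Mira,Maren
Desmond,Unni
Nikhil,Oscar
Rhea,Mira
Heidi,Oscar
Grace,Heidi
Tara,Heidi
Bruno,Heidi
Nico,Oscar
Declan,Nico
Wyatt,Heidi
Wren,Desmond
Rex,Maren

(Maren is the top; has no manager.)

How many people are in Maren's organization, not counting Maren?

Maren directly manages Jasper, Oscar, Mira, Rex. Jasper has no reports. Under Oscar: Nico, Declan, Heidi, Wyatt, Bruno, Tara, Grace, Nikhil, Unni, Desmond, Wren, Liam (12). Under Mira: Rhea (1). Rex has no reports. So Maren's organization is 4 direct reports plus everyone under them: 1 + 13 + 2 + 1 = 17.

17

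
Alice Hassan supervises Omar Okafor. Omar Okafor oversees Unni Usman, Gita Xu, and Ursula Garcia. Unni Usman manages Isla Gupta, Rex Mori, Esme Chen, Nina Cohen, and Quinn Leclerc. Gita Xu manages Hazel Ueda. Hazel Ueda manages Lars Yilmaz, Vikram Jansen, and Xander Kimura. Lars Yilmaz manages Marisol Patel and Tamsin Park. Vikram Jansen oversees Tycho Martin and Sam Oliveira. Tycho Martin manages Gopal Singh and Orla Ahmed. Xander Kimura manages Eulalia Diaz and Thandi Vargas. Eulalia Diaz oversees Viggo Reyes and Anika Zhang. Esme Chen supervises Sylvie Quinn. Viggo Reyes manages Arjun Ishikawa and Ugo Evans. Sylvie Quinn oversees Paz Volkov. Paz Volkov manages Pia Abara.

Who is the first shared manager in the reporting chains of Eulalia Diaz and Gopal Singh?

Eulalia Diaz's chain of managers is Xander Kimura, Hazel Ueda, Gita Xu, Omar Okafor, Alice Hassan. Gopal Singh's chain of managers is Tycho Martin, Vikram Jansen, Hazel Ueda, Gita Xu, Omar Okafor, Alice Hassan. The first manager that appears in both chains is Hazel Ueda.

Hazel Ueda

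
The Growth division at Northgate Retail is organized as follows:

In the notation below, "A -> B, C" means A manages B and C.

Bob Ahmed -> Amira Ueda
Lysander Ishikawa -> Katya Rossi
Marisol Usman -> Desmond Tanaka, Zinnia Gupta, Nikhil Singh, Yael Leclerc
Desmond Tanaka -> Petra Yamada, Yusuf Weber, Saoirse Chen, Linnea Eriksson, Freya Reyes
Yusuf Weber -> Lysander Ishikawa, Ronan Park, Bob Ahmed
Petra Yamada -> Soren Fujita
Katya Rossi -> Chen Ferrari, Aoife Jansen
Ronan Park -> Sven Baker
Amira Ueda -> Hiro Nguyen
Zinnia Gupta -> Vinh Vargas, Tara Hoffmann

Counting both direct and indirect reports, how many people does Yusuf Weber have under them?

9

Yusuf Weber directly manages Lysander Ishikawa, Ronan Park, Bob Ahmed. Under Lysander Ishikawa: Katya Rossi, Aoife Jansen, Chen Ferrari (3). Under Ronan Park: Sven Baker (1). Under Bob Ahmed: Amira Ueda, Hiro Nguyen (2). So Yusuf Weber's organization is 3 direct reports plus everyone under them: 4 + 2 + 3 = 9.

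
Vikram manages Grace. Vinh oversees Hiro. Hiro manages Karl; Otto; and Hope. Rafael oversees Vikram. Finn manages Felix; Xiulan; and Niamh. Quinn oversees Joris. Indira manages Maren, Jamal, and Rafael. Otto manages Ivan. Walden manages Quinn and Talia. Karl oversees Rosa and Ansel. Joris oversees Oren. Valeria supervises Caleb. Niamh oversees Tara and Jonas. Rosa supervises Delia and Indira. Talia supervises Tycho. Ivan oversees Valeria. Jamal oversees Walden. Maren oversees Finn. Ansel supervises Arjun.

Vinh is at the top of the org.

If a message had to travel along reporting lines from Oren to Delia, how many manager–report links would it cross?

7

Oren is 6 levels below Rosa, and Delia is 1 level below Rosa (their lowest common manager). The shortest path runs up from Oren to Rosa and back down to Delia: 6 + 1 = 7 links.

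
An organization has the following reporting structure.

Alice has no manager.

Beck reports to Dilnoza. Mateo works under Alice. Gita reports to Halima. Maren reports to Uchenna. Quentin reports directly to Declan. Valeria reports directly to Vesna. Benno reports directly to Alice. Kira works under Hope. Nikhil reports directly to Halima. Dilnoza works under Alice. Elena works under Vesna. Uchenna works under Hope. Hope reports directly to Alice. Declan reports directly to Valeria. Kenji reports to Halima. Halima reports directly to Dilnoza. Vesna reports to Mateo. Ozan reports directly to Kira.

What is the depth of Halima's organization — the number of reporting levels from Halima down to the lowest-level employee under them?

1

The longest chain under Halima runs Halima → Nikhil, which is 1 level below Halima.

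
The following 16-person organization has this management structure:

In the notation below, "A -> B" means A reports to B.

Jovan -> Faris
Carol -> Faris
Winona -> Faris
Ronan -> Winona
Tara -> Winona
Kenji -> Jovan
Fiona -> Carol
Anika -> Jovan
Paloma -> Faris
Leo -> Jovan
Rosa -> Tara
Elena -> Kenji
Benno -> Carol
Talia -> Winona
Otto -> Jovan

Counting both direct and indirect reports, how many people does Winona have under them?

4

Winona directly manages Ronan, Tara, Talia. Ronan has no reports. Under Tara: Rosa (1). Talia has no reports. So Winona's organization is 3 direct reports plus everyone under them: 1 + 2 + 1 = 4.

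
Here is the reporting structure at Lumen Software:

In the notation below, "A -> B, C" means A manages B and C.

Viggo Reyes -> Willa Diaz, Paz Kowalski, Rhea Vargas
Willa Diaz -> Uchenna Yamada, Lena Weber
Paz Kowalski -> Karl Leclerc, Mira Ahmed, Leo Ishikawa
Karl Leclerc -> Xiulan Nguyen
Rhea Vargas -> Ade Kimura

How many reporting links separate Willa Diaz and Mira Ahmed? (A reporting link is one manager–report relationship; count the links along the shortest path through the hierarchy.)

3

Willa Diaz is 1 level below Viggo Reyes, and Mira Ahmed is 2 levels below Viggo Reyes (their lowest common manager). The shortest path runs up from Willa Diaz to Viggo Reyes and back down to Mira Ahmed: 1 + 2 = 3 links.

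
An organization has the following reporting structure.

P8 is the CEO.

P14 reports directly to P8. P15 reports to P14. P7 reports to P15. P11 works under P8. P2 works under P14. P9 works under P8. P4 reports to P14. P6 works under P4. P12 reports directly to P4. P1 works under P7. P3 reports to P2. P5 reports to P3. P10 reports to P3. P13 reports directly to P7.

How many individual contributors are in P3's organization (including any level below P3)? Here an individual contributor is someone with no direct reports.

2

The people in P3's organization with no one reporting to them are P10, P5. That is 2.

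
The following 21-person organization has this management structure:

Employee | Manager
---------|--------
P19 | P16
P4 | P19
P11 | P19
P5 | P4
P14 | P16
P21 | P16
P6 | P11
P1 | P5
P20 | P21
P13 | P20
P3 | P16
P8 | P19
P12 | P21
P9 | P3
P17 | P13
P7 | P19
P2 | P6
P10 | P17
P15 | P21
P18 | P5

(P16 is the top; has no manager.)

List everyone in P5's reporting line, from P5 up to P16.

P5 reports to P4. P4 reports to P19. P19 reports to P16. P16 is at the top.

P5 -> P4 -> P19 -> P16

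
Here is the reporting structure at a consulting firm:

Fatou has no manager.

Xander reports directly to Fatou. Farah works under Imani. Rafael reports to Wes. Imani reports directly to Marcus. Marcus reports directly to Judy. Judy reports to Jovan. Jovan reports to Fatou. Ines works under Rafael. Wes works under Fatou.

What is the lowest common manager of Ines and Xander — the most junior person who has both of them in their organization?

Ines's chain of managers is Rafael, Wes, Fatou. Xander's chain of managers is Fatou. The first manager that appears in both chains is Fatou.

Fatou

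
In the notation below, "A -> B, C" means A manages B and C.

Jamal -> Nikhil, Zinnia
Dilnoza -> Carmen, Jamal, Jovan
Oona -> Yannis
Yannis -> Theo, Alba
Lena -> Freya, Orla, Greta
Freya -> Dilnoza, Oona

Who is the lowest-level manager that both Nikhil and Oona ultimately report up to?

Nikhil's chain of managers is Jamal, Dilnoza, Freya, Lena. Oona's chain of managers is Freya, Lena. The first manager that appears in both chains is Freya.

Freya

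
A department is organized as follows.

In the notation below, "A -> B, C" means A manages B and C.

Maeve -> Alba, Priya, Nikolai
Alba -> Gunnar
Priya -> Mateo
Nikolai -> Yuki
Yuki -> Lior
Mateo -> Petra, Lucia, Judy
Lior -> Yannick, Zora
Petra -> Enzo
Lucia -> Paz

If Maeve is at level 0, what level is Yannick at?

Chain from Yannick up to Maeve: Yannick → Lior → Yuki → Nikolai → Maeve. That is 4 steps up, so Yannick is 4 levels below Maeve.

4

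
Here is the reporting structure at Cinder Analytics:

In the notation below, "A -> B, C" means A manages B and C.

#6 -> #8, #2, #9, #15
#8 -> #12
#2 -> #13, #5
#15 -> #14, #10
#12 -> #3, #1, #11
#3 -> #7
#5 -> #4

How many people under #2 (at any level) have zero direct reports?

2

The people in #2's organization with no one reporting to them are #4, #13. That is 2.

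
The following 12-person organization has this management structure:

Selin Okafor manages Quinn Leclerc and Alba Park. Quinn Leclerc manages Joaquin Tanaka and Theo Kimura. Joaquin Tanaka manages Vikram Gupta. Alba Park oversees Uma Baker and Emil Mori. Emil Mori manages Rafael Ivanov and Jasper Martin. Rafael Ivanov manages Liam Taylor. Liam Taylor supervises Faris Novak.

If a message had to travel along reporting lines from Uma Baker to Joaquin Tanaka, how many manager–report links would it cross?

4

Uma Baker is 2 levels below Selin Okafor, and Joaquin Tanaka is 2 levels below Selin Okafor (their lowest common manager). The shortest path runs up from Uma Baker to Selin Okafor and back down to Joaquin Tanaka: 2 + 2 = 4 links.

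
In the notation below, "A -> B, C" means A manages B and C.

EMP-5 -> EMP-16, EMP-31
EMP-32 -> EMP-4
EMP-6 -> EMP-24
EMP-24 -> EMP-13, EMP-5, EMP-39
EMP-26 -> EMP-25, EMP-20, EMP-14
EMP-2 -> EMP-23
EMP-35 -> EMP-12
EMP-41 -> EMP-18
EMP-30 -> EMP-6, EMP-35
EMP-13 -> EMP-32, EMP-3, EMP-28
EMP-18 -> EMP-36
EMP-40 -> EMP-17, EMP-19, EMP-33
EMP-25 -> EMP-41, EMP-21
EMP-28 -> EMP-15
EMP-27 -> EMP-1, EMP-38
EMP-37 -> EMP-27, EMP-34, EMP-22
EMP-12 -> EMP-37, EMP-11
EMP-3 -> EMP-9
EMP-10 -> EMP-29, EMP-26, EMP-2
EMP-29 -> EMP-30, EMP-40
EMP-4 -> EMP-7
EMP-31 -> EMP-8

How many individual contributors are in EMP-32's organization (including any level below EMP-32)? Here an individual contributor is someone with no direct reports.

1

The only person in EMP-32's organization with no one reporting to them is EMP-7. That is 1.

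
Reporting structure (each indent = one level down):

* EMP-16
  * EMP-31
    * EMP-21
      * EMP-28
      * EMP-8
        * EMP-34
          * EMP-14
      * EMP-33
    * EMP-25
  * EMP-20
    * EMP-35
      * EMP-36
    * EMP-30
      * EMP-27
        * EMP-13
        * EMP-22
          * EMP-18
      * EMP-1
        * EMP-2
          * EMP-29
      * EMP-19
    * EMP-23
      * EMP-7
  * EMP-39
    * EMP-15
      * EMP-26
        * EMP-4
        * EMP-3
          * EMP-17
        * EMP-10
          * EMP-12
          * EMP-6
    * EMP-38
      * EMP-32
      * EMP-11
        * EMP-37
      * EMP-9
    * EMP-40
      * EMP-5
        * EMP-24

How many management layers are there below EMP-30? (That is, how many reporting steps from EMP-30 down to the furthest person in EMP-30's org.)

3

The longest chain under EMP-30 runs EMP-30 → EMP-1 → EMP-2 → EMP-29, which is 3 levels below EMP-30.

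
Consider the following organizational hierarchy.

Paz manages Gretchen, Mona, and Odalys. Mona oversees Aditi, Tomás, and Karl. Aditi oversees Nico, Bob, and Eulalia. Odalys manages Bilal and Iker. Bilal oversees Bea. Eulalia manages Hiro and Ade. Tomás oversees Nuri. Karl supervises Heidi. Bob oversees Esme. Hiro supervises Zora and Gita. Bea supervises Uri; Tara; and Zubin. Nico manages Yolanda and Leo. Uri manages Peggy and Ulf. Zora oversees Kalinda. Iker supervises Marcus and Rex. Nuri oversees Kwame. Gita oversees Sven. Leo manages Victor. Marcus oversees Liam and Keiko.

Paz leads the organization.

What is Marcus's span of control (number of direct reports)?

Marcus directly manages Keiko, Liam. That is 2 direct reports.

2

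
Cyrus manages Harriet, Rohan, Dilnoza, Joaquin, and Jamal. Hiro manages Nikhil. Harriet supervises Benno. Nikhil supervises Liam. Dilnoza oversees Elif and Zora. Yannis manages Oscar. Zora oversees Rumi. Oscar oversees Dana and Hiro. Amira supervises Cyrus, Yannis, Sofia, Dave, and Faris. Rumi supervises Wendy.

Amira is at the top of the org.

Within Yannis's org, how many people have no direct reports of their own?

The people in Yannis's organization with no one reporting to them are Dana, Liam. That is 2.

2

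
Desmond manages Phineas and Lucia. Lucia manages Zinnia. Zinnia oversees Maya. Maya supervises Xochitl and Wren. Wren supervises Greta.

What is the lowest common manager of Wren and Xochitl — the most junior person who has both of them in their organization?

Maya

Wren's chain of managers is Maya, Zinnia, Lucia, Desmond. Xochitl's chain of managers is Maya, Zinnia, Lucia, Desmond. The first manager that appears in both chains is Maya.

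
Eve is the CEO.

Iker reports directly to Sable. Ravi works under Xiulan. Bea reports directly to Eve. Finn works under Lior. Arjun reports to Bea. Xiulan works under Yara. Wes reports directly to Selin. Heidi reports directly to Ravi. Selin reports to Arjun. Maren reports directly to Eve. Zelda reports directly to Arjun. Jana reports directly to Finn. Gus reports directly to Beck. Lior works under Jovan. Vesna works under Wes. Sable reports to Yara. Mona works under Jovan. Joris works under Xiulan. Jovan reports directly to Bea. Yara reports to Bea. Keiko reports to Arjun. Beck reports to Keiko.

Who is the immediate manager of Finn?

Finn reports directly to Lior.

Lior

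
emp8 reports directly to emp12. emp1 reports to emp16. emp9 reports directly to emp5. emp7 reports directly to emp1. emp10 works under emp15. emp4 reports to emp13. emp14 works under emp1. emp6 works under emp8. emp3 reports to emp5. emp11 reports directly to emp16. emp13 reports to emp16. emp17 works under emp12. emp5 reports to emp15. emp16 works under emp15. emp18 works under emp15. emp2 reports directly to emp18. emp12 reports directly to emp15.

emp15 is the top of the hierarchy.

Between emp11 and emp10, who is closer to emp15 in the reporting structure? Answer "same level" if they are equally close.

emp11 is 2 levels below emp15; emp10 is 1. emp10 is higher.

emp10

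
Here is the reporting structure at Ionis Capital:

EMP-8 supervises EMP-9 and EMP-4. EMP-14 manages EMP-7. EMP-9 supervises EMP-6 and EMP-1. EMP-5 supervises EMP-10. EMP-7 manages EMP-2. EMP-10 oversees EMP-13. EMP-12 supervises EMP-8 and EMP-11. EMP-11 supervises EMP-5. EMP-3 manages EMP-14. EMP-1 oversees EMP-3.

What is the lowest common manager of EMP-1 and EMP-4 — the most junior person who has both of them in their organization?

EMP-1's chain of managers is EMP-9, EMP-8, EMP-12. EMP-4's chain of managers is EMP-8, EMP-12. The first manager that appears in both chains is EMP-8.

EMP-8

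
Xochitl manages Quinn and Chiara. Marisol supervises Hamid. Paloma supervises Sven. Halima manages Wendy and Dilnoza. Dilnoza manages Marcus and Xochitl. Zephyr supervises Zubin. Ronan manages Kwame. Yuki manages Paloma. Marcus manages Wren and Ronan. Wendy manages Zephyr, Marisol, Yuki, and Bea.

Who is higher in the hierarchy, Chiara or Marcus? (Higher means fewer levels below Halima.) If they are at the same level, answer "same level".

Marcus

Chiara is 3 levels below Halima; Marcus is 2. Marcus is higher.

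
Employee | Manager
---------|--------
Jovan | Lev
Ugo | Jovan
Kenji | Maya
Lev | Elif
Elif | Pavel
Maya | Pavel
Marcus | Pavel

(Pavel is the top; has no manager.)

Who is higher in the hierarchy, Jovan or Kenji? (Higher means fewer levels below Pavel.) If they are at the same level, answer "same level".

Jovan is 3 levels below Pavel; Kenji is 2. Kenji is higher.

Kenji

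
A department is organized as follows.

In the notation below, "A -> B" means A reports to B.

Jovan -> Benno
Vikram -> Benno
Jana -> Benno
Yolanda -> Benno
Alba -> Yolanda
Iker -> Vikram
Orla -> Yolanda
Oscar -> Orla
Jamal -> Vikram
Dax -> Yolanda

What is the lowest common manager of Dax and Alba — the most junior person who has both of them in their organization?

Dax's chain of managers is Yolanda, Benno. Alba's chain of managers is Yolanda, Benno. The first manager that appears in both chains is Yolanda.

Yolanda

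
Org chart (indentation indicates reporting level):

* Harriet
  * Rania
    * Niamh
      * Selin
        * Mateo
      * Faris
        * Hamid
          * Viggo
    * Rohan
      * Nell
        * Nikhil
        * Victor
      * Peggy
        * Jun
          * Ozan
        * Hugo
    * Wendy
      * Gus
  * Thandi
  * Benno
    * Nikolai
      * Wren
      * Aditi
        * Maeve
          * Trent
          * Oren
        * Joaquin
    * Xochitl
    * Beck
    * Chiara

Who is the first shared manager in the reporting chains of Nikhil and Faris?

Rania

Nikhil's chain of managers is Nell, Rohan, Rania, Harriet. Faris's chain of managers is Niamh, Rania, Harriet. The first manager that appears in both chains is Rania.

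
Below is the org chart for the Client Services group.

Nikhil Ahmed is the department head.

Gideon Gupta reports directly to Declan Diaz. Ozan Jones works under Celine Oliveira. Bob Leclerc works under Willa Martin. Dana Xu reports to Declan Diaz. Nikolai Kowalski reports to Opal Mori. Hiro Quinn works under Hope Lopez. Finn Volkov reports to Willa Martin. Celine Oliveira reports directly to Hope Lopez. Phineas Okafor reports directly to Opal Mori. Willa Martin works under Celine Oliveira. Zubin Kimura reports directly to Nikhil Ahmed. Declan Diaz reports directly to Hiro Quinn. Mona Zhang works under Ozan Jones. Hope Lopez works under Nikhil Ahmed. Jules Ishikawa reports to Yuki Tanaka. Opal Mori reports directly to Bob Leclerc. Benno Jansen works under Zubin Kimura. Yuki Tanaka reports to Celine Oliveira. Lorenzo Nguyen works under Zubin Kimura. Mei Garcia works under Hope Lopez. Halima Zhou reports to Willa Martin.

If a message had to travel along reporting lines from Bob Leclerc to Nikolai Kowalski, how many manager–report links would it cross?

2

Nikolai Kowalski is in Bob Leclerc's organization: the chain from Nikolai Kowalski up to Bob Leclerc is Nikolai Kowalski → Opal Mori → Bob Leclerc, which is 2 links.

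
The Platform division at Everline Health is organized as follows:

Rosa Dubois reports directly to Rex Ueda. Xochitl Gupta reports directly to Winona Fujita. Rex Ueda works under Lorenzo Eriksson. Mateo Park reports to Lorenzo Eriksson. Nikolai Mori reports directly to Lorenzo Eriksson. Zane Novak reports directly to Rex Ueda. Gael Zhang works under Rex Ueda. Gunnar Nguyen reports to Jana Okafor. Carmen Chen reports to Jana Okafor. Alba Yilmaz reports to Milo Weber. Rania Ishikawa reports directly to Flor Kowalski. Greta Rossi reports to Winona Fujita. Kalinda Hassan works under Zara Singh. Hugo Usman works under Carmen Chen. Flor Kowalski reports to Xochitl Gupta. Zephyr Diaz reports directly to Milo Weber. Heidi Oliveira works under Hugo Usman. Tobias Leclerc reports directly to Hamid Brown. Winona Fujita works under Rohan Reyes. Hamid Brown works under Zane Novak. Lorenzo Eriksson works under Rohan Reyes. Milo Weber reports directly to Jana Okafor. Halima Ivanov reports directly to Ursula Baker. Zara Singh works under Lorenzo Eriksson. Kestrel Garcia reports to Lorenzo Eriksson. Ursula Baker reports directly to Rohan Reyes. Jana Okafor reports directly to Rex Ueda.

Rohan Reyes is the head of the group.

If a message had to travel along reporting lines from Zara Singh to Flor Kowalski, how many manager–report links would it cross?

Zara Singh is 2 levels below Rohan Reyes, and Flor Kowalski is 3 levels below Rohan Reyes (their lowest common manager). The shortest path runs up from Zara Singh to Rohan Reyes and back down to Flor Kowalski: 2 + 3 = 5 links.

5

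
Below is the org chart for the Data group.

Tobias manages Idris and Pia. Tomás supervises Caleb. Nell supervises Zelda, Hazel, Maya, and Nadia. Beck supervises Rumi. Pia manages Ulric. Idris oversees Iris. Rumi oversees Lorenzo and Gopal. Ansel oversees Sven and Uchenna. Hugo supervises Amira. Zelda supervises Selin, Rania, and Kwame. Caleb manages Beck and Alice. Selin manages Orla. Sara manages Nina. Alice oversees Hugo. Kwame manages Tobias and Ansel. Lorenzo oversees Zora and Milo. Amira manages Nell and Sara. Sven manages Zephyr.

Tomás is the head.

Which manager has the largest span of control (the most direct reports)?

Nell

Direct-report counts: Tomás has 1; Caleb has 2; Beck has 1; Rumi has 2; Lorenzo has 2; Alice has 1; Hugo has 1; Amira has 2; Sara has 1; Nell has 4; Zelda has 3; Kwame has 2; Ansel has 2; Sven has 1; Tobias has 2; Pia has 1; Idris has 1; Selin has 1. The largest is 4, held by Nell.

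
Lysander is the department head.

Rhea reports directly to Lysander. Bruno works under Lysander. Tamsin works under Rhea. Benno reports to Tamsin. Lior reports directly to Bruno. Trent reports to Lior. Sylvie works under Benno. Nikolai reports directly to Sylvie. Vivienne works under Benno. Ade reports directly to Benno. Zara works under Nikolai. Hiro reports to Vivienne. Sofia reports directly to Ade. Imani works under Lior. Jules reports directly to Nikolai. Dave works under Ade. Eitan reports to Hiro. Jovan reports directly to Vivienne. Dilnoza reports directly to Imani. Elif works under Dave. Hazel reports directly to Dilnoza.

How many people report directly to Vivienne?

2

Vivienne directly manages Hiro, Jovan. That is 2 direct reports.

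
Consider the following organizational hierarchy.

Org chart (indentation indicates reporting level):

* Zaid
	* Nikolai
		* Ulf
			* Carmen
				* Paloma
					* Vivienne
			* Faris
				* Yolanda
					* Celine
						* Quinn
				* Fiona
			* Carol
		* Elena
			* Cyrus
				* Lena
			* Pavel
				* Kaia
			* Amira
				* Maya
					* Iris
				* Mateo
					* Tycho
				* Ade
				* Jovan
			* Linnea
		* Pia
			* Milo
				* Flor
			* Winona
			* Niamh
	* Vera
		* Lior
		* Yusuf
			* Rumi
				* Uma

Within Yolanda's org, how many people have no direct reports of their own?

1

The only person in Yolanda's organization with no one reporting to them is Quinn. That is 1.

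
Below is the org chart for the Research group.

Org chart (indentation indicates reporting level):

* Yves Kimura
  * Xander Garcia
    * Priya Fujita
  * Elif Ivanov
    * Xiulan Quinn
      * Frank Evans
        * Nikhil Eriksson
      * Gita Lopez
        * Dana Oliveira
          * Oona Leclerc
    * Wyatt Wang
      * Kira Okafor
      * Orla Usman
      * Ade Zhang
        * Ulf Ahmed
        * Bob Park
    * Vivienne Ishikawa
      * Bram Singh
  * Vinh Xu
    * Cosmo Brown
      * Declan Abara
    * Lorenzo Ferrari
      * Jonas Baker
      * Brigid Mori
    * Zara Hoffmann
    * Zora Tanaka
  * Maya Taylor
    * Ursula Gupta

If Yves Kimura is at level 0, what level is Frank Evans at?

3

Chain from Frank Evans up to Yves Kimura: Frank Evans → Xiulan Quinn → Elif Ivanov → Yves Kimura. That is 3 steps up, so Frank Evans is 3 levels below Yves Kimura.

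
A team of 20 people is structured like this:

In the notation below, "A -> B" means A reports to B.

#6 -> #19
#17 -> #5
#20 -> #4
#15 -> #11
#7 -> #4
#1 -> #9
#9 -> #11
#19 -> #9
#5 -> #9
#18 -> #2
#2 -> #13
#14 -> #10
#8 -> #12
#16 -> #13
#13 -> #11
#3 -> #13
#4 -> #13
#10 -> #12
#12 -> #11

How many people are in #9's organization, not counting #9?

5

#9 directly manages #19, #5, #1. Under #19: #6 (1). Under #5: #17 (1). #1 has no reports. So #9's organization is 3 direct reports plus everyone under them: 2 + 2 + 1 = 5.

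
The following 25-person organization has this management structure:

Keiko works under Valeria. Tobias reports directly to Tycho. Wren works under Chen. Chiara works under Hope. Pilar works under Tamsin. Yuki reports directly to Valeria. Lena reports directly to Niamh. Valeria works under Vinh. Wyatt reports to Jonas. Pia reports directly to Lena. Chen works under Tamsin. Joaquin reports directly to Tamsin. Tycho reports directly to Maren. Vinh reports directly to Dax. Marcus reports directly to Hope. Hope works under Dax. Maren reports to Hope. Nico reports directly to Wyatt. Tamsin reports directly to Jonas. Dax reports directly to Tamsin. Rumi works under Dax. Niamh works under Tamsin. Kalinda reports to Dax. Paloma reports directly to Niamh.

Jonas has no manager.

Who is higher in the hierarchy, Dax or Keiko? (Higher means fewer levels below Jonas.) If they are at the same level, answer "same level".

Dax

Dax is 2 levels below Jonas; Keiko is 5. Dax is higher.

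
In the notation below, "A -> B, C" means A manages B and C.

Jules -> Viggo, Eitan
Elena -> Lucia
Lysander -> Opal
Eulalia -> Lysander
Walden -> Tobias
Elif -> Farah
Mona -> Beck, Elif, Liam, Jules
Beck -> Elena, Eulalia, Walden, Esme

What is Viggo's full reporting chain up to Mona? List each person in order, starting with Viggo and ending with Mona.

Viggo reports to Jules. Jules reports to Mona. Mona is at the top.

Viggo -> Jules -> Mona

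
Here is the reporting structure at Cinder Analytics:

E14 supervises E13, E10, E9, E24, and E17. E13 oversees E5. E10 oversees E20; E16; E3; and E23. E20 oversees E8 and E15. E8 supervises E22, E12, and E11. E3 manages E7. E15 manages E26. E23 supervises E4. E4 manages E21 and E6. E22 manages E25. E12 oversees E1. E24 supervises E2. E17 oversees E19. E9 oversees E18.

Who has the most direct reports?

E14

Direct-report counts: E14 has 5; E9 has 1; E17 has 1; E24 has 1; E10 has 4; E23 has 1; E4 has 2; E3 has 1; E20 has 2; E15 has 1; E8 has 3; E12 has 1; E22 has 1; E13 has 1. The largest is 5, held by E14.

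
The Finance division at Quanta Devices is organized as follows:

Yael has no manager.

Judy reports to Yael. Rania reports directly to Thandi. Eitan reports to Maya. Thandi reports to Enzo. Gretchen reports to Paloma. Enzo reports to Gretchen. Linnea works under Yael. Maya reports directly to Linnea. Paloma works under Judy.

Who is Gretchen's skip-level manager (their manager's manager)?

Gretchen reports to Paloma, and Paloma reports to Judy. So Gretchen's skip-level manager is Judy.

Judy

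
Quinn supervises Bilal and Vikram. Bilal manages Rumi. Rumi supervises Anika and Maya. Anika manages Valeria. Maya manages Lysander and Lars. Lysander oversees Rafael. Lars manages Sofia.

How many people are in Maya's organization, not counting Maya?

4

Maya directly manages Lysander, Lars. Under Lysander: Rafael (1). Under Lars: Sofia (1). So Maya's organization is 2 direct reports plus everyone under them: 2 + 2 = 4.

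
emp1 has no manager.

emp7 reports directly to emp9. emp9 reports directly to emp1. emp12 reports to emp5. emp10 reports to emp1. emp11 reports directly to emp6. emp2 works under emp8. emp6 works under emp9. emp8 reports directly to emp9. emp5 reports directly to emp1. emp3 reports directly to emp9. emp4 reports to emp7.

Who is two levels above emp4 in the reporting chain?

emp4 reports to emp7, and emp7 reports to emp9. So emp4's skip-level manager is emp9.

emp9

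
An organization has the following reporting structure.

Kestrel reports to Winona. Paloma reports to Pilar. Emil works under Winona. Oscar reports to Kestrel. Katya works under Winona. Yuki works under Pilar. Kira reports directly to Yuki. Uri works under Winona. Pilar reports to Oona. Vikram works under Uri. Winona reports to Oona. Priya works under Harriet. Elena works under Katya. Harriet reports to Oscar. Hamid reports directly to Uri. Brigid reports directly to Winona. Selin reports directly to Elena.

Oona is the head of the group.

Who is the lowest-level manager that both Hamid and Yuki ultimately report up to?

Oona

Hamid's chain of managers is Uri, Winona, Oona. Yuki's chain of managers is Pilar, Oona. The first manager that appears in both chains is Oona.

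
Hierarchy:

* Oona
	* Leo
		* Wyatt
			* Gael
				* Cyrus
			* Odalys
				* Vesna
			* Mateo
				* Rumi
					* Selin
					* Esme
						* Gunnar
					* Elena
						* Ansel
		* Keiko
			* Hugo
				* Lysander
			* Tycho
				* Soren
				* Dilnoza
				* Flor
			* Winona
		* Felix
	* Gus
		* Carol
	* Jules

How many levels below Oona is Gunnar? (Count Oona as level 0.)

Chain from Gunnar up to Oona: Gunnar → Esme → Rumi → Mateo → Wyatt → Leo → Oona. That is 6 steps up, so Gunnar is 6 levels below Oona.

6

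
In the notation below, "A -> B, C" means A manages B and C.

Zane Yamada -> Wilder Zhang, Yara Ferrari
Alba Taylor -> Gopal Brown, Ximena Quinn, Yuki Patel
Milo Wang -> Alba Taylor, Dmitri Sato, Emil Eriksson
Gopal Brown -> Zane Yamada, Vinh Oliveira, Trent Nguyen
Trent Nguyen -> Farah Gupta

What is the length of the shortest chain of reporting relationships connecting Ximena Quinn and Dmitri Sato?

Ximena Quinn is 2 levels below Milo Wang, and Dmitri Sato is 1 level below Milo Wang (their lowest common manager). The shortest path runs up from Ximena Quinn to Milo Wang and back down to Dmitri Sato: 2 + 1 = 3 links.

3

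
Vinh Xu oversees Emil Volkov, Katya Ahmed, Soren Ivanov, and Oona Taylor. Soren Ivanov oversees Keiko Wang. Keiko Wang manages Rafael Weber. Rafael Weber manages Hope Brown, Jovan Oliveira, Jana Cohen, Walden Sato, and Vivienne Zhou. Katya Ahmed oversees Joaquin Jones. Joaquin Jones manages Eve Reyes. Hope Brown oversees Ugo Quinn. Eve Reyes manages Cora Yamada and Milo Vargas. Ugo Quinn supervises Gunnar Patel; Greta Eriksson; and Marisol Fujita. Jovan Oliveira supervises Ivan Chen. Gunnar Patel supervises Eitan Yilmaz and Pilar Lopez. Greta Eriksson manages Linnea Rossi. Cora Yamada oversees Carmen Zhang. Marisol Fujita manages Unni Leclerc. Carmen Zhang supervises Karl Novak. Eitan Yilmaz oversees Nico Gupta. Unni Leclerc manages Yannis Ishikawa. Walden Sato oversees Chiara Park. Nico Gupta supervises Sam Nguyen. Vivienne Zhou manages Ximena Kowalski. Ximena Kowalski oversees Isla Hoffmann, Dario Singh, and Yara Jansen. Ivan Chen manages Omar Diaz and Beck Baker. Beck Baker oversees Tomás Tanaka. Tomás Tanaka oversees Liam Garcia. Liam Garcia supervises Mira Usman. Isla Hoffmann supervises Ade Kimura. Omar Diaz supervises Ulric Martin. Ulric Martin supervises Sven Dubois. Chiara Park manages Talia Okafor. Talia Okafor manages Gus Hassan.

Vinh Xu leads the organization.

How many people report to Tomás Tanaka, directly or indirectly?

2

Tomás Tanaka directly manages Liam Garcia. Under Liam Garcia: Mira Usman (1). That's 2 in total.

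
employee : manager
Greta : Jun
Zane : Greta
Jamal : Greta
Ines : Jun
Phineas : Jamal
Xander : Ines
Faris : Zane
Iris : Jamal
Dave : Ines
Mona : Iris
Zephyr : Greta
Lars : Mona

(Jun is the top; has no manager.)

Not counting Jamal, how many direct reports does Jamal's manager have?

2

Jamal reports to Greta. Greta's other direct reports are Zane, Zephyr — 2 peers.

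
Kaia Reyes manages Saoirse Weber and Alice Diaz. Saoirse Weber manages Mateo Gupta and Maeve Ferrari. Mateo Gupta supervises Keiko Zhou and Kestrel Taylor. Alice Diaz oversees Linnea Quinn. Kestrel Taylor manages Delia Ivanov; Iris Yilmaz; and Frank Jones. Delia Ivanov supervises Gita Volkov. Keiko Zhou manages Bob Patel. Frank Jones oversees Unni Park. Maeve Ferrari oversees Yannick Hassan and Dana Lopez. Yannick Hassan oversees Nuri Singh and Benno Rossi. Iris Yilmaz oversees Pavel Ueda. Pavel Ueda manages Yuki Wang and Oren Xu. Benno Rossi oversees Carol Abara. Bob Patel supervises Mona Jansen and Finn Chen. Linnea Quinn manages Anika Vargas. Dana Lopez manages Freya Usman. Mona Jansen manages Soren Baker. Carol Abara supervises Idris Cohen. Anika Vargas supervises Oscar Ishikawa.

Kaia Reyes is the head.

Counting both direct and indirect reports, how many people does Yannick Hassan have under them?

Yannick Hassan directly manages Nuri Singh, Benno Rossi. Nuri Singh has no reports. Under Benno Rossi: Carol Abara, Idris Cohen (2). So Yannick Hassan's organization is 2 direct reports plus everyone under them: 1 + 3 = 4.

4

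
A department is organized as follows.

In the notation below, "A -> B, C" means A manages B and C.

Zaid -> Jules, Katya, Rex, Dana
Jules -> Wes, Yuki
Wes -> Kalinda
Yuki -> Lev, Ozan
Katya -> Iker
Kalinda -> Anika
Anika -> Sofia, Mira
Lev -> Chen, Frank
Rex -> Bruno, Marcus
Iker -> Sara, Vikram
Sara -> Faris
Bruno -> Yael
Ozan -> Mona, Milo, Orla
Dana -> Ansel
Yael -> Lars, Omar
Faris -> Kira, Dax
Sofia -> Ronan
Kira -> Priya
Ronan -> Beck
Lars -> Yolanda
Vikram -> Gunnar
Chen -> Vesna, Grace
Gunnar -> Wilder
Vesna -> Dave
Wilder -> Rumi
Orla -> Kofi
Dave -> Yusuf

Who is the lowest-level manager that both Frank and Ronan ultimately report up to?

Jules

Frank's chain of managers is Lev, Yuki, Jules, Zaid. Ronan's chain of managers is Sofia, Anika, Kalinda, Wes, Jules, Zaid. The first manager that appears in both chains is Jules.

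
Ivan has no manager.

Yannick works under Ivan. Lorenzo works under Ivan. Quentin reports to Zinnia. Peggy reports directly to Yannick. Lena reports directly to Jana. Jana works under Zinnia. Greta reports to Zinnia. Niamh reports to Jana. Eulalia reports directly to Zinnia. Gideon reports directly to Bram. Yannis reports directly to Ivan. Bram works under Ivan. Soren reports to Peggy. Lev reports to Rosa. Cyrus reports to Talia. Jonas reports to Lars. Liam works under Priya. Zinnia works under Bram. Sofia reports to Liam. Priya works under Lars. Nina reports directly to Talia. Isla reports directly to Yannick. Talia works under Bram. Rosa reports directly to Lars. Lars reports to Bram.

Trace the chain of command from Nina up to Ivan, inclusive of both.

Nina reports to Talia. Talia reports to Bram. Bram reports to Ivan. Ivan is at the top.

Nina -> Talia -> Bram -> Ivan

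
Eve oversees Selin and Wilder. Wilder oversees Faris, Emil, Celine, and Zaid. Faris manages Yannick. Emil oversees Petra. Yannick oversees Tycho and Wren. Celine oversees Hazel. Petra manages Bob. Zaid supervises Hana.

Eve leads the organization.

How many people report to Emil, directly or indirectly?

Emil directly manages Petra. Under Petra: Bob (1). That's 2 in total.

2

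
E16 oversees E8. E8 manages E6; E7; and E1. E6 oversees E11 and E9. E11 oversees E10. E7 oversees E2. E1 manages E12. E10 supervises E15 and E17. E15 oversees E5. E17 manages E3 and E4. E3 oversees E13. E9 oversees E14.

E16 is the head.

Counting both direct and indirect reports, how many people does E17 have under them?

3

E17 directly manages E3, E4. Under E3: E13 (1). E4 has no reports. So E17's organization is 2 direct reports plus everyone under them: 2 + 1 = 3.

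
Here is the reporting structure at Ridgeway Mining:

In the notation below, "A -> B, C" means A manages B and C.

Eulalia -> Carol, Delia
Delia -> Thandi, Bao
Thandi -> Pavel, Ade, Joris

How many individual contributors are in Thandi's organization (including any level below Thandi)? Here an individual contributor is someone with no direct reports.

3

The people in Thandi's organization with no one reporting to them are Joris, Ade, Pavel. That is 3.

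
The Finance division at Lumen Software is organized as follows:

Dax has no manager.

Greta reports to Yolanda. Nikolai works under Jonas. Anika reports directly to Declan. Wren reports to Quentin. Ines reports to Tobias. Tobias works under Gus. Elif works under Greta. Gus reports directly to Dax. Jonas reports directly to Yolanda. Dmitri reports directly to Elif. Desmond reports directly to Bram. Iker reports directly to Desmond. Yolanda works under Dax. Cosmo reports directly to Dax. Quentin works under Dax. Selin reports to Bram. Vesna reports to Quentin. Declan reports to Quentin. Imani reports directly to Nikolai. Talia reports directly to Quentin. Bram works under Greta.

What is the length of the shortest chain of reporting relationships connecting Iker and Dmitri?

Iker is 3 levels below Greta, and Dmitri is 2 levels below Greta (their lowest common manager). The shortest path runs up from Iker to Greta and back down to Dmitri: 3 + 2 = 5 links.

5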